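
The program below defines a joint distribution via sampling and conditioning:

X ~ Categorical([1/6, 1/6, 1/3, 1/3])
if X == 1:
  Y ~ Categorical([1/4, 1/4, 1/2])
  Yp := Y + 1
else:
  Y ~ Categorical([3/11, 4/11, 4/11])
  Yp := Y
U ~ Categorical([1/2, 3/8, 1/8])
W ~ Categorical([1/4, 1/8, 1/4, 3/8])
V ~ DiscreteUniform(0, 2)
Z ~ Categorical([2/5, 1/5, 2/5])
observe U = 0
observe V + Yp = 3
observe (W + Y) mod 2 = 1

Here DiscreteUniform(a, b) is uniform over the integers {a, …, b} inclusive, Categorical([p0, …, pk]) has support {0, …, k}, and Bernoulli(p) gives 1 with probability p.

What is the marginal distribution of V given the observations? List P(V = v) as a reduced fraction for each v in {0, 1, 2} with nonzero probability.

Enumerate traces; 54 have nonzero weight after conditioning:
  (X=0, Y=1, U=0, W=0, V=2, Z=0) weight 1/990
  (X=0, Y=1, U=0, W=0, V=2, Z=1) weight 1/1980
  (X=0, Y=1, U=0, W=0, V=2, Z=2) weight 1/990
  (X=0, Y=1, U=0, W=2, V=2, Z=0) weight 1/990
  (X=0, Y=1, U=0, W=2, V=2, Z=1) weight 1/1980
  (X=0, Y=1, U=0, W=2, V=2, Z=2) weight 1/990
  (X=0, Y=2, U=0, W=1, V=1, Z=0) weight 1/1980
  (X=0, Y=2, U=0, W=1, V=1, Z=1) weight 1/3960
  (X=1, Y=2, U=0, W=1, V=0, Z=0) weight 1/1440
  … 45 more
Group by V:
  weight(V=0) = 1/144
  weight(V=1) = 91/3168
  weight(V=2) = 91/3168
Total weight = 1/144 + 91/3168 + 91/3168 = 17/264
P(V=0 | obs) = 1/144 / 17/264 = 11/102
P(V=1 | obs) = 91/3168 / 17/264 = 91/204
P(V=2 | obs) = 91/3168 / 17/264 = 91/204

P(V=0) = 11/102, P(V=1) = 91/204, P(V=2) = 91/204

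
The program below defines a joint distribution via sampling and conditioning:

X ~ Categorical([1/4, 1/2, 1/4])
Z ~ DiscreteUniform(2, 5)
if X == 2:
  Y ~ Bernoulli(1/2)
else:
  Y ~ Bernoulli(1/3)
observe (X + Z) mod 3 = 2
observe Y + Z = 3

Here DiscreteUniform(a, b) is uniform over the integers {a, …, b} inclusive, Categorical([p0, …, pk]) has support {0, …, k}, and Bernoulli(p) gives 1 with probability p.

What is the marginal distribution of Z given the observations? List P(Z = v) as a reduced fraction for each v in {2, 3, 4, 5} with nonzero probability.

P(Z=2) = 2/5, P(Z=3) = 3/5

Enumerate traces; 2 have nonzero weight after conditioning:
  (X=0, Z=2, Y=1) weight 1/48
  (X=2, Z=3, Y=0) weight 1/32
Group by Z:
  weight(Z=2) = 1/48
  weight(Z=3) = 1/32
Total weight = 1/48 + 1/32 = 5/96
P(Z=2 | obs) = 1/48 / 5/96 = 2/5
P(Z=3 | obs) = 1/32 / 5/96 = 3/5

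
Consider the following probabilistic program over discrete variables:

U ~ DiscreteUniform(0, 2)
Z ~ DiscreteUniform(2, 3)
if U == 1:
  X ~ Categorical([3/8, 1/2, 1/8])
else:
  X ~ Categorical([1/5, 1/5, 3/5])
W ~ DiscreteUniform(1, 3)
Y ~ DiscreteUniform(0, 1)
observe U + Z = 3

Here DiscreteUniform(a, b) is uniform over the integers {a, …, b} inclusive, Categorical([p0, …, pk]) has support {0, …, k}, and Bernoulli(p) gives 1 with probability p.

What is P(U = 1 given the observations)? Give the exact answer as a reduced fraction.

P(U = 1 | obs) = 1/2

Enumerate traces; 36 have nonzero weight after conditioning:
  (U=0, Z=3, X=0, W=1, Y=0) weight 1/180
  (U=0, Z=3, X=0, W=1, Y=1) weight 1/180
  (U=0, Z=3, X=0, W=2, Y=0) weight 1/180
  (U=0, Z=3, X=0, W=2, Y=1) weight 1/180
  (U=0, Z=3, X=0, W=3, Y=0) weight 1/180
  (U=0, Z=3, X=0, W=3, Y=1) weight 1/180
  (U=0, Z=3, X=1, W=1, Y=0) weight 1/180
  (U=0, Z=3, X=1, W=1, Y=1) weight 1/180
  (U=1, Z=2, X=0, W=1, Y=0) weight 1/96
  … 27 more
Group by U:
  weight(U=0) = 1/6
  weight(U=1) = 1/6
Total weight = 1/6 + 1/6 = 1/3
P(U=0 | obs) = 1/6 / 1/3 = 1/2
P(U=1 | obs) = 1/6 / 1/3 = 1/2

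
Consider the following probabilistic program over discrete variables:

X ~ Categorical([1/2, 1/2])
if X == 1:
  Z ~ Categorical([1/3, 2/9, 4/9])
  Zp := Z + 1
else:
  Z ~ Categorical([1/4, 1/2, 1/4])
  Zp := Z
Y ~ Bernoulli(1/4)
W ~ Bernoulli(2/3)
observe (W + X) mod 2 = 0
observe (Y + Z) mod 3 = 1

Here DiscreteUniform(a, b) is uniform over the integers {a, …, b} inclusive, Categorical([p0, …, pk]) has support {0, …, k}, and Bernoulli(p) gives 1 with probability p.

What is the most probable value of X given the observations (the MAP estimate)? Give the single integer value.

Enumerate traces; 4 have nonzero weight after conditioning:
  (X=0, Z=0, Y=1, W=0) weight 1/96
  (X=0, Z=1, Y=0, W=0) weight 1/16
  (X=1, Z=0, Y=1, W=1) weight 1/36
  (X=1, Z=1, Y=0, W=1) weight 1/18
Group by X:
  weight(X=0) = 7/96
  weight(X=1) = 1/12
Total weight = 7/96 + 1/12 = 5/32
P(X=0 | obs) = 7/96 / 5/32 = 7/15
P(X=1 | obs) = 1/12 / 5/32 = 8/15
argmax = 1

argmax_v P(X = v | obs) = 1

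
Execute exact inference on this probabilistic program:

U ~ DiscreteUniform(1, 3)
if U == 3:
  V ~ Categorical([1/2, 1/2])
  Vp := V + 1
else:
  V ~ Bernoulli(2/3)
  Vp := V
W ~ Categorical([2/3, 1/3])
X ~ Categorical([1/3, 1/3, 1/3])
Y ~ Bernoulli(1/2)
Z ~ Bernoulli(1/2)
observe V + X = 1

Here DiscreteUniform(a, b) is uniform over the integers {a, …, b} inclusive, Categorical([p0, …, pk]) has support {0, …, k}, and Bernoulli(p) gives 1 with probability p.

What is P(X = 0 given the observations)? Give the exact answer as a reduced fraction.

P(X = 0 | obs) = 11/18

Enumerate traces; 48 have nonzero weight after conditioning:
  (U=1, V=0, W=0, X=1, Y=0, Z=0) weight 1/162
  (U=1, V=0, W=0, X=1, Y=0, Z=1) weight 1/162
  (U=1, V=0, W=0, X=1, Y=1, Z=0) weight 1/162
  (U=1, V=0, W=0, X=1, Y=1, Z=1) weight 1/162
  (U=1, V=0, W=1, X=1, Y=0, Z=0) weight 1/324
  (U=1, V=0, W=1, X=1, Y=0, Z=1) weight 1/324
  (U=1, V=0, W=1, X=1, Y=1, Z=0) weight 1/324
  (U=1, V=0, W=1, X=1, Y=1, Z=1) weight 1/324
  (U=1, V=1, W=0, X=0, Y=0, Z=0) weight 1/81
  … 39 more
Group by X:
  weight(X=0) = 11/54
  weight(X=1) = 7/54
Total weight = 11/54 + 7/54 = 1/3
P(X=0 | obs) = 11/54 / 1/3 = 11/18
P(X=1 | obs) = 7/54 / 1/3 = 7/18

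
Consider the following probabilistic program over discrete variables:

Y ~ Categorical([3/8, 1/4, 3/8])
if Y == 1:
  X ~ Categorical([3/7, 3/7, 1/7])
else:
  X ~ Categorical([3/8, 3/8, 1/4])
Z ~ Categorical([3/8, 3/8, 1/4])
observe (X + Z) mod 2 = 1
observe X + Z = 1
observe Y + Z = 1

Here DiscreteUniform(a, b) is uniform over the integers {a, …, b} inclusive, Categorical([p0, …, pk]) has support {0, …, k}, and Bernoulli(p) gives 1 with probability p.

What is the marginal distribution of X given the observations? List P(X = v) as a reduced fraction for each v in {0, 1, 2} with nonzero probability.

P(X=0) = 21/37, P(X=1) = 16/37

Enumerate traces; 2 have nonzero weight after conditioning:
  (Y=0, X=0, Z=1) weight 27/512
  (Y=1, X=1, Z=0) weight 9/224
Group by X:
  weight(X=0) = 27/512
  weight(X=1) = 9/224
Total weight = 27/512 + 9/224 = 333/3584
P(X=0 | obs) = 27/512 / 333/3584 = 21/37
P(X=1 | obs) = 9/224 / 333/3584 = 16/37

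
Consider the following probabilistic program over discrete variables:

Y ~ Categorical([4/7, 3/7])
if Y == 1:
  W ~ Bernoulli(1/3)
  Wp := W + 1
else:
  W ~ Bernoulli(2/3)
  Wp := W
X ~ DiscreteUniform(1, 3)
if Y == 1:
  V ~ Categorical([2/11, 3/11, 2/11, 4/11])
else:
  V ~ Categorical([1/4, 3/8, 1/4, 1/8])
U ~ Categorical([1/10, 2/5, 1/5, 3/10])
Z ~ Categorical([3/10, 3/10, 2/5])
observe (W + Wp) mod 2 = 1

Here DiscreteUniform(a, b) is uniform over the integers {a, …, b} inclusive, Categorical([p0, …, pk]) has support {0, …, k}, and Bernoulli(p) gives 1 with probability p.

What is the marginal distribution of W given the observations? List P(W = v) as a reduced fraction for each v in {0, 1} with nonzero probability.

P(W=0) = 2/3, P(W=1) = 1/3

Enumerate traces; 288 have nonzero weight after conditioning:
  (Y=1, W=0, X=1, V=0, U=0, Z=0) weight 1/1925
  (Y=1, W=0, X=1, V=0, U=0, Z=1) weight 1/1925
  (Y=1, W=0, X=1, V=0, U=0, Z=2) weight 4/5775
  (Y=1, W=0, X=1, V=0, U=1, Z=0) weight 4/1925
  (Y=1, W=0, X=1, V=0, U=1, Z=1) weight 4/1925
  (Y=1, W=0, X=1, V=0, U=1, Z=2) weight 16/5775
  (Y=1, W=0, X=1, V=0, U=2, Z=0) weight 2/1925
  (Y=1, W=0, X=1, V=0, U=2, Z=1) weight 2/1925
  (Y=1, W=1, X=1, V=0, U=0, Z=0) weight 1/3850
  … 279 more
Group by W:
  weight(W=0) = 2/7
  weight(W=1) = 1/7
Total weight = 2/7 + 1/7 = 3/7
P(W=0 | obs) = 2/7 / 3/7 = 2/3
P(W=1 | obs) = 1/7 / 3/7 = 1/3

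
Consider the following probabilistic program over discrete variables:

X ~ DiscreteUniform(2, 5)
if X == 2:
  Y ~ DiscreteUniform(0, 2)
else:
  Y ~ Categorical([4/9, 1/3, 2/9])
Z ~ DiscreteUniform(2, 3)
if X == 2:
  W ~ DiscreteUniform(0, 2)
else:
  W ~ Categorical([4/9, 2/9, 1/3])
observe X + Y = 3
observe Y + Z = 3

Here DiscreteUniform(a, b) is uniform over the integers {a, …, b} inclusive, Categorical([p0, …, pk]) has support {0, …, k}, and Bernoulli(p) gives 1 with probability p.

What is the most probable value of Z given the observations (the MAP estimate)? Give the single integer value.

Enumerate traces; 6 have nonzero weight after conditioning:
  (X=2, Y=1, Z=2, W=0) weight 1/72
  (X=2, Y=1, Z=2, W=1) weight 1/72
  (X=2, Y=1, Z=2, W=2) weight 1/72
  (X=3, Y=0, Z=3, W=0) weight 2/81
  (X=3, Y=0, Z=3, W=1) weight 1/81
  (X=3, Y=0, Z=3, W=2) weight 1/54
Group by Z:
  weight(Z=2) = 1/24
  weight(Z=3) = 1/18
Total weight = 1/24 + 1/18 = 7/72
P(Z=2 | obs) = 1/24 / 7/72 = 3/7
P(Z=3 | obs) = 1/18 / 7/72 = 4/7
argmax = 3

argmax_v P(Z = v | obs) = 3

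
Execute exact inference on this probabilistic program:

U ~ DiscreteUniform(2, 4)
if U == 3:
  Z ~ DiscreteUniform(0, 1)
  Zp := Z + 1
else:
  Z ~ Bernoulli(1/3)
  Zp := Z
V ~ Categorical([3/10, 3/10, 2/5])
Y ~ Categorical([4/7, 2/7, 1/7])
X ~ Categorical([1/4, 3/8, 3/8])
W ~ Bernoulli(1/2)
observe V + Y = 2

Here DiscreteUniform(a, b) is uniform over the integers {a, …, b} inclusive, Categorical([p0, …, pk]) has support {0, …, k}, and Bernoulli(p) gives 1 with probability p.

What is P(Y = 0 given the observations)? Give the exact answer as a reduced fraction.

P(Y = 0 | obs) = 16/25

Enumerate traces; 108 have nonzero weight after conditioning:
  (U=2, Z=0, V=0, Y=2, X=0, W=0) weight 1/840
  (U=2, Z=0, V=0, Y=2, X=0, W=1) weight 1/840
  (U=2, Z=0, V=0, Y=2, X=1, W=0) weight 1/560
  (U=2, Z=0, V=0, Y=2, X=1, W=1) weight 1/560
  (U=2, Z=0, V=0, Y=2, X=2, W=0) weight 1/560
  (U=2, Z=0, V=0, Y=2, X=2, W=1) weight 1/560
  (U=2, Z=0, V=1, Y=1, X=0, W=0) weight 1/420
  (U=2, Z=0, V=1, Y=1, X=0, W=1) weight 1/420
  (U=2, Z=0, V=2, Y=0, X=0, W=0) weight 2/315
  … 99 more
Group by Y:
  weight(Y=0) = 8/35
  weight(Y=1) = 3/35
  weight(Y=2) = 3/70
Total weight = 8/35 + 3/35 + 3/70 = 5/14
P(Y=0 | obs) = 8/35 / 5/14 = 16/25
P(Y=1 | obs) = 3/35 / 5/14 = 6/25
P(Y=2 | obs) = 3/70 / 5/14 = 3/25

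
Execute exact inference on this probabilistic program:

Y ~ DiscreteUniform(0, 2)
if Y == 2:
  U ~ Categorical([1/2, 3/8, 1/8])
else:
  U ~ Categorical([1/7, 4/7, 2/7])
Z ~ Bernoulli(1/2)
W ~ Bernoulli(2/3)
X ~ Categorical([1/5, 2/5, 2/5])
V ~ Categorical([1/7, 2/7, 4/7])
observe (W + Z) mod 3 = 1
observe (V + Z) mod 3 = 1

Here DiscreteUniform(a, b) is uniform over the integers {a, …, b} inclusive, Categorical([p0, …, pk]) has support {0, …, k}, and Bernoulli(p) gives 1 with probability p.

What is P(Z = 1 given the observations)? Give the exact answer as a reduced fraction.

P(Z = 1 | obs) = 1/5

Enumerate traces; 54 have nonzero weight after conditioning:
  (Y=0, U=0, Z=0, W=1, X=0, V=1) weight 2/2205
  (Y=0, U=0, Z=0, W=1, X=1, V=1) weight 4/2205
  (Y=0, U=0, Z=0, W=1, X=2, V=1) weight 4/2205
  (Y=0, U=0, Z=1, W=0, X=0, V=0) weight 1/4410
  (Y=0, U=0, Z=1, W=0, X=1, V=0) weight 1/2205
  (Y=0, U=0, Z=1, W=0, X=2, V=0) weight 1/2205
  (Y=0, U=1, Z=0, W=1, X=0, V=1) weight 8/2205
  (Y=0, U=1, Z=0, W=1, X=1, V=1) weight 16/2205
  … 46 more
Group by Z:
  weight(Z=0) = 2/21
  weight(Z=1) = 1/42
Total weight = 2/21 + 1/42 = 5/42
P(Z=0 | obs) = 2/21 / 5/42 = 4/5
P(Z=1 | obs) = 1/42 / 5/42 = 1/5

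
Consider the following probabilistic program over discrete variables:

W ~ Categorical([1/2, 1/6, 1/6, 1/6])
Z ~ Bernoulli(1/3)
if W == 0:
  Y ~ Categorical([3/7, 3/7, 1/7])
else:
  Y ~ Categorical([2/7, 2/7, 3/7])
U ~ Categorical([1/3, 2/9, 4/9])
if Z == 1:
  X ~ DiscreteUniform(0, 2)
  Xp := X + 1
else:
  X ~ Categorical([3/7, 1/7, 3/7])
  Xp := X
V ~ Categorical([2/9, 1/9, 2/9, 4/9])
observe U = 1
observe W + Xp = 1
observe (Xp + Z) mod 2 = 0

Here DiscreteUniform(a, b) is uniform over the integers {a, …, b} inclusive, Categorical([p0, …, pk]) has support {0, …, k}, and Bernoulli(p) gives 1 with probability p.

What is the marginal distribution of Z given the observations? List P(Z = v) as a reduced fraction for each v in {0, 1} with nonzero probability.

P(Z=0) = 6/13, P(Z=1) = 7/13

Enumerate traces; 24 have nonzero weight after conditioning:
  (W=0, Z=1, Y=0, U=1, X=0, V=0) weight 2/1701
  (W=0, Z=1, Y=0, U=1, X=0, V=1) weight 1/1701
  (W=0, Z=1, Y=0, U=1, X=0, V=2) weight 2/1701
  (W=0, Z=1, Y=0, U=1, X=0, V=3) weight 4/1701
  (W=0, Z=1, Y=1, U=1, X=0, V=0) weight 2/1701
  (W=0, Z=1, Y=1, U=1, X=0, V=1) weight 1/1701
  (W=0, Z=1, Y=1, U=1, X=0, V=2) weight 2/1701
  (W=0, Z=1, Y=1, U=1, X=0, V=3) weight 4/1701
  (W=1, Z=0, Y=0, U=1, X=0, V=0) weight 8/11907
  … 15 more
Group by Z:
  weight(Z=0) = 2/189
  weight(Z=1) = 1/81
Total weight = 2/189 + 1/81 = 13/567
P(Z=0 | obs) = 2/189 / 13/567 = 6/13
P(Z=1 | obs) = 1/81 / 13/567 = 7/13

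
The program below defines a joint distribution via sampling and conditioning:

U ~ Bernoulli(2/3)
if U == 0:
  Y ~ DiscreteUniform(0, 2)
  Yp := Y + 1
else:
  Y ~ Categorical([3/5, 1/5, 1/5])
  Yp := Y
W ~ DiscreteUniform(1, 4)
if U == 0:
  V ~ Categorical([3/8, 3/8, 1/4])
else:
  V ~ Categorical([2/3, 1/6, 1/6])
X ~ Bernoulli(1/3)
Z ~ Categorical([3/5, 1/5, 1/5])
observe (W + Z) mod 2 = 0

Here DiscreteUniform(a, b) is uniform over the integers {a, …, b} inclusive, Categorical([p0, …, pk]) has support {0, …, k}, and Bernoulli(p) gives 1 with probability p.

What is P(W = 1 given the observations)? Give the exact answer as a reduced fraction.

P(W = 1 | obs) = 1/10

Enumerate traces; 216 have nonzero weight after conditioning:
  (U=0, Y=0, W=1, V=0, X=0, Z=1) weight 1/720
  (U=0, Y=0, W=1, V=0, X=1, Z=1) weight 1/1440
  (U=0, Y=0, W=1, V=1, X=0, Z=1) weight 1/720
  (U=0, Y=0, W=1, V=1, X=1, Z=1) weight 1/1440
  (U=0, Y=0, W=1, V=2, X=0, Z=1) weight 1/1080
  (U=0, Y=0, W=1, V=2, X=1, Z=1) weight 1/2160
  (U=0, Y=0, W=2, V=0, X=0, Z=0) weight 1/240
  (U=0, Y=0, W=2, V=0, X=0, Z=2) weight 1/720
  (U=0, Y=0, W=3, V=0, X=0, Z=1) weight 1/720
  (U=0, Y=0, W=4, V=0, X=0, Z=0) weight 1/240
  … 206 more
Group by W:
  weight(W=1) = 1/20
  weight(W=2) = 1/5
  weight(W=3) = 1/20
  weight(W=4) = 1/5
Total weight = 1/20 + 1/5 + 1/20 + 1/5 = 1/2
P(W=1 | obs) = 1/20 / 1/2 = 1/10
P(W=2 | obs) = 1/5 / 1/2 = 2/5
P(W=3 | obs) = 1/20 / 1/2 = 1/10
P(W=4 | obs) = 1/5 / 1/2 = 2/5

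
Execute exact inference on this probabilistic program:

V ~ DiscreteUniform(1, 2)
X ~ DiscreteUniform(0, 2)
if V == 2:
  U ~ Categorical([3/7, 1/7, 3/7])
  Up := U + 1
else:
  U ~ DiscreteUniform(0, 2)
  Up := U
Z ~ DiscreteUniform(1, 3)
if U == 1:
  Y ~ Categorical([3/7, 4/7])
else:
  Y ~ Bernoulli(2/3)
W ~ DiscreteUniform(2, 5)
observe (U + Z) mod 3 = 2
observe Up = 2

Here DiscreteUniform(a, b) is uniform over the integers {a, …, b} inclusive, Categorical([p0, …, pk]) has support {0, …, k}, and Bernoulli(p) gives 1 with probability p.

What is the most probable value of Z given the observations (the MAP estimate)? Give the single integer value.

argmax_v P(Z = v | obs) = 3

Enumerate traces; 48 have nonzero weight after conditioning:
  (V=1, X=0, U=2, Z=3, Y=0, W=2) weight 1/648
  (V=1, X=0, U=2, Z=3, Y=0, W=3) weight 1/648
  (V=1, X=0, U=2, Z=3, Y=0, W=4) weight 1/648
  (V=1, X=0, U=2, Z=3, Y=0, W=5) weight 1/648
  (V=1, X=0, U=2, Z=3, Y=1, W=2) weight 1/324
  (V=1, X=0, U=2, Z=3, Y=1, W=3) weight 1/324
  (V=1, X=0, U=2, Z=3, Y=1, W=4) weight 1/324
  (V=1, X=0, U=2, Z=3, Y=1, W=5) weight 1/324
  (V=2, X=0, U=1, Z=1, Y=0, W=2) weight 1/1176
  … 39 more
Group by Z:
  weight(Z=1) = 1/42
  weight(Z=3) = 1/18
Total weight = 1/42 + 1/18 = 5/63
P(Z=1 | obs) = 1/42 / 5/63 = 3/10
P(Z=3 | obs) = 1/18 / 5/63 = 7/10
argmax = 3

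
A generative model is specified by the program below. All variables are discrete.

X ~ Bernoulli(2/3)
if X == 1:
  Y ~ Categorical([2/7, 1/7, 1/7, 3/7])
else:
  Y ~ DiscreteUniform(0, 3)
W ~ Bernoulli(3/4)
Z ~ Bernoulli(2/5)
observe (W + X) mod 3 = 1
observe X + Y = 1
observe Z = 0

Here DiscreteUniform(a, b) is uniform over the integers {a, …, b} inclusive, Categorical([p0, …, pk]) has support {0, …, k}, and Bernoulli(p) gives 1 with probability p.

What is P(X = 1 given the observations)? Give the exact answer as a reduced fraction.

Enumerate traces; 2 have nonzero weight after conditioning:
  (X=0, Y=1, W=1, Z=0) weight 3/80
  (X=1, Y=0, W=0, Z=0) weight 1/35
Group by X:
  weight(X=0) = 3/80
  weight(X=1) = 1/35
Total weight = 3/80 + 1/35 = 37/560
P(X=0 | obs) = 3/80 / 37/560 = 21/37
P(X=1 | obs) = 1/35 / 37/560 = 16/37

P(X = 1 | obs) = 16/37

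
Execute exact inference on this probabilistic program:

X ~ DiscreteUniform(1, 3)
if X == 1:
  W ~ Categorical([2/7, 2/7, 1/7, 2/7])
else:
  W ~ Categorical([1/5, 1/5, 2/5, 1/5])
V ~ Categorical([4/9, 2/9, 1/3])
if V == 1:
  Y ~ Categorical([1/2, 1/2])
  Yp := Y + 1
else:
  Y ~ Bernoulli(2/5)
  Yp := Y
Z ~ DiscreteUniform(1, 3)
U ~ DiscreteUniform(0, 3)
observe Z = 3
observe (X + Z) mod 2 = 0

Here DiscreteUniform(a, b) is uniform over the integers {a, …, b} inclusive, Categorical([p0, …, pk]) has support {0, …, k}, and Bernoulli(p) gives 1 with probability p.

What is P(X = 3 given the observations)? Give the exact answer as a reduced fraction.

P(X = 3 | obs) = 1/2

Enumerate traces; 192 have nonzero weight after conditioning:
  (X=1, W=0, V=0, Y=0, Z=3, U=0) weight 2/945
  (X=1, W=0, V=0, Y=0, Z=3, U=1) weight 2/945
  (X=1, W=0, V=0, Y=0, Z=3, U=2) weight 2/945
  (X=1, W=0, V=0, Y=0, Z=3, U=3) weight 2/945
  (X=1, W=0, V=0, Y=1, Z=3, U=0) weight 4/2835
  (X=1, W=0, V=0, Y=1, Z=3, U=1) weight 4/2835
  (X=1, W=0, V=0, Y=1, Z=3, U=2) weight 4/2835
  (X=1, W=0, V=0, Y=1, Z=3, U=3) weight 4/2835
  (X=3, W=0, V=0, Y=0, Z=3, U=0) weight 1/675
  … 183 more
Group by X:
  weight(X=1) = 1/9
  weight(X=3) = 1/9
Total weight = 1/9 + 1/9 = 2/9
P(X=1 | obs) = 1/9 / 2/9 = 1/2
P(X=3 | obs) = 1/9 / 2/9 = 1/2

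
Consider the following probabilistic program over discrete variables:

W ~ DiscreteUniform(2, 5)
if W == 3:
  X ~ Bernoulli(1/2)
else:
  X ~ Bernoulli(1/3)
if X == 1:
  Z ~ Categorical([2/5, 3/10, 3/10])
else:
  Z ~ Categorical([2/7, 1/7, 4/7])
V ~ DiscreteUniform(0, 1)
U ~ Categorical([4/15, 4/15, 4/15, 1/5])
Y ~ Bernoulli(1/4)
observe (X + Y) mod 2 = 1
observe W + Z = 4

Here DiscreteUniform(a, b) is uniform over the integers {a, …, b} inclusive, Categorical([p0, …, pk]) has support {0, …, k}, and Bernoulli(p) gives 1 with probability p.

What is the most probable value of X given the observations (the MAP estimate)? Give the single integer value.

argmax_v P(X = v | obs) = 1

Enumerate traces; 48 have nonzero weight after conditioning:
  (W=2, X=0, Z=2, V=0, U=0, Y=1) weight 1/315
  (W=2, X=0, Z=2, V=0, U=1, Y=1) weight 1/315
  (W=2, X=0, Z=2, V=0, U=2, Y=1) weight 1/315
  (W=2, X=0, Z=2, V=0, U=3, Y=1) weight 1/420
  (W=2, X=0, Z=2, V=1, U=0, Y=1) weight 1/315
  (W=2, X=0, Z=2, V=1, U=1, Y=1) weight 1/315
  (W=2, X=0, Z=2, V=1, U=2, Y=1) weight 1/315
  (W=2, X=0, Z=2, V=1, U=3, Y=1) weight 1/420
  (W=2, X=1, Z=2, V=0, U=0, Y=0) weight 1/400
  … 39 more
Group by X:
  weight(X=0) = 9/224
  weight(X=1) = 23/320
Total weight = 9/224 + 23/320 = 251/2240
P(X=0 | obs) = 9/224 / 251/2240 = 90/251
P(X=1 | obs) = 23/320 / 251/2240 = 161/251
argmax = 1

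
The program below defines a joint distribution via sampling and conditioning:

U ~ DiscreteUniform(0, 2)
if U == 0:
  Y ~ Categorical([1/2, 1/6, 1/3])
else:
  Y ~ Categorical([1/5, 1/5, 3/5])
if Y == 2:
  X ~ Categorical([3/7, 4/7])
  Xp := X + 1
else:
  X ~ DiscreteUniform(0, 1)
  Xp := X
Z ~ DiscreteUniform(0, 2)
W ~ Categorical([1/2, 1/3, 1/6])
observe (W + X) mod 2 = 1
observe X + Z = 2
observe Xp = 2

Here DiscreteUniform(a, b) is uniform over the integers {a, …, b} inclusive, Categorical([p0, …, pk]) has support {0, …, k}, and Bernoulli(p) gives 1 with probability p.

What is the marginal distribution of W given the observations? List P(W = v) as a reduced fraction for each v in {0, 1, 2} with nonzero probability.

P(W=0) = 3/4, P(W=2) = 1/4

Enumerate traces; 6 have nonzero weight after conditioning:
  (U=0, Y=2, X=1, Z=1, W=0) weight 2/189
  (U=0, Y=2, X=1, Z=1, W=2) weight 2/567
  (U=1, Y=2, X=1, Z=1, W=0) weight 2/105
  (U=1, Y=2, X=1, Z=1, W=2) weight 2/315
  (U=2, Y=2, X=1, Z=1, W=0) weight 2/105
  (U=2, Y=2, X=1, Z=1, W=2) weight 2/315
Group by W:
  weight(W=0) = 46/945
  weight(W=2) = 46/2835
Total weight = 46/945 + 46/2835 = 184/2835
P(W=0 | obs) = 46/945 / 184/2835 = 3/4
P(W=2 | obs) = 46/2835 / 184/2835 = 1/4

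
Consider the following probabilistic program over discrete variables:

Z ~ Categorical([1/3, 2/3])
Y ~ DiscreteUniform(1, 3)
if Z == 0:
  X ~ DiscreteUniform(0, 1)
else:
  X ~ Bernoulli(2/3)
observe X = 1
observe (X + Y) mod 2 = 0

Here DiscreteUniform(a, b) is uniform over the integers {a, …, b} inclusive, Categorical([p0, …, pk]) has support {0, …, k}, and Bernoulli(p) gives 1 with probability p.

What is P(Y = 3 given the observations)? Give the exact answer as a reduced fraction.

P(Y = 3 | obs) = 1/2

Enumerate traces; 4 have nonzero weight after conditioning:
  (Z=0, Y=1, X=1) weight 1/18
  (Z=0, Y=3, X=1) weight 1/18
  (Z=1, Y=1, X=1) weight 4/27
  (Z=1, Y=3, X=1) weight 4/27
Group by Y:
  weight(Y=1) = 11/54
  weight(Y=3) = 11/54
Total weight = 11/54 + 11/54 = 11/27
P(Y=1 | obs) = 11/54 / 11/27 = 1/2
P(Y=3 | obs) = 11/54 / 11/27 = 1/2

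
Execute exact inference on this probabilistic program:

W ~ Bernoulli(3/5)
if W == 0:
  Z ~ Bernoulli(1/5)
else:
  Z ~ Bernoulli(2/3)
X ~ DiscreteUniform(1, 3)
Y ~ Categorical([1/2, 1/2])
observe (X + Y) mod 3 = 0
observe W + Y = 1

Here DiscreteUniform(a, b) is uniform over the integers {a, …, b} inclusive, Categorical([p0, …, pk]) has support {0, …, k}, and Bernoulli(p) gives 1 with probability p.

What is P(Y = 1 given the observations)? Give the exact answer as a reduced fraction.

Enumerate traces; 4 have nonzero weight after conditioning:
  (W=0, Z=0, X=2, Y=1) weight 4/75
  (W=0, Z=1, X=2, Y=1) weight 1/75
  (W=1, Z=0, X=3, Y=0) weight 1/30
  (W=1, Z=1, X=3, Y=0) weight 1/15
Group by Y:
  weight(Y=0) = 1/10
  weight(Y=1) = 1/15
Total weight = 1/10 + 1/15 = 1/6
P(Y=0 | obs) = 1/10 / 1/6 = 3/5
P(Y=1 | obs) = 1/15 / 1/6 = 2/5

P(Y = 1 | obs) = 2/5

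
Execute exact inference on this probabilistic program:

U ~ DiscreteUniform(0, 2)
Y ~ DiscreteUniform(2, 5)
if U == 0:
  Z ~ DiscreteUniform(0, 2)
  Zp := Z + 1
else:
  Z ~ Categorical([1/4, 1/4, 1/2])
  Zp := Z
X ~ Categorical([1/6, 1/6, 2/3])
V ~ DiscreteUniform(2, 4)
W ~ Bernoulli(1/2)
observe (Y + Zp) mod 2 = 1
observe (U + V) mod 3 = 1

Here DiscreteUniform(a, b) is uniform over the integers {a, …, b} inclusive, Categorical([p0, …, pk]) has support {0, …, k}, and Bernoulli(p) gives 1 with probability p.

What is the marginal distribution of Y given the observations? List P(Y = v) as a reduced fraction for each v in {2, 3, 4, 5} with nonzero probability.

Enumerate traces; 108 have nonzero weight after conditioning:
  (U=0, Y=2, Z=0, X=0, V=4, W=0) weight 1/1296
  (U=0, Y=2, Z=0, X=0, V=4, W=1) weight 1/1296
  (U=0, Y=2, Z=0, X=1, V=4, W=0) weight 1/1296
  (U=0, Y=2, Z=0, X=1, V=4, W=1) weight 1/1296
  (U=0, Y=2, Z=0, X=2, V=4, W=0) weight 1/324
  (U=0, Y=2, Z=0, X=2, V=4, W=1) weight 1/324
  (U=0, Y=2, Z=2, X=0, V=4, W=0) weight 1/1296
  (U=0, Y=2, Z=2, X=0, V=4, W=1) weight 1/1296
  (U=0, Y=3, Z=1, X=0, V=4, W=0) weight 1/1296
  (U=0, Y=4, Z=0, X=0, V=4, W=0) weight 1/1296
  … 98 more
Group by Y:
  weight(Y=2) = 7/216
  weight(Y=3) = 11/216
  weight(Y=4) = 7/216
  weight(Y=5) = 11/216
Total weight = 7/216 + 11/216 + 7/216 + 11/216 = 1/6
P(Y=2 | obs) = 7/216 / 1/6 = 7/36
P(Y=3 | obs) = 11/216 / 1/6 = 11/36
P(Y=4 | obs) = 7/216 / 1/6 = 7/36
P(Y=5 | obs) = 11/216 / 1/6 = 11/36

P(Y=2) = 7/36, P(Y=3) = 11/36, P(Y=4) = 7/36, P(Y=5) = 11/36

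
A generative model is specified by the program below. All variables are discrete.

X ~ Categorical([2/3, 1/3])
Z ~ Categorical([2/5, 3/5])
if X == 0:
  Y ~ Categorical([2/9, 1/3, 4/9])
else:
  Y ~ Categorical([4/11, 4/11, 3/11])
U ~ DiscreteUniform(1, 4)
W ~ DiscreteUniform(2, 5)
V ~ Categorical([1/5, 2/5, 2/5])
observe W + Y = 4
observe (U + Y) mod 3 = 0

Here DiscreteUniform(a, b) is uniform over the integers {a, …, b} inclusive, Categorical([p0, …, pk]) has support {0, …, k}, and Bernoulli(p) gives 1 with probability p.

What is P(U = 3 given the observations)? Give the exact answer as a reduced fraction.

P(U = 3 | obs) = 20/103

Enumerate traces; 48 have nonzero weight after conditioning:
  (X=0, Z=0, Y=0, U=3, W=4, V=0) weight 1/1350
  (X=0, Z=0, Y=0, U=3, W=4, V=1) weight 1/675
  (X=0, Z=0, Y=0, U=3, W=4, V=2) weight 1/675
  (X=0, Z=0, Y=1, U=2, W=3, V=0) weight 1/900
  (X=0, Z=0, Y=1, U=2, W=3, V=1) weight 1/450
  (X=0, Z=0, Y=1, U=2, W=3, V=2) weight 1/450
  (X=0, Z=0, Y=2, U=1, W=2, V=0) weight 1/675
  (X=0, Z=0, Y=2, U=1, W=2, V=1) weight 2/675
  (X=0, Z=0, Y=2, U=4, W=2, V=0) weight 1/675
  … 39 more
Group by U:
  weight(U=1) = 115/4752
  weight(U=2) = 17/792
  weight(U=3) = 5/297
  weight(U=4) = 115/4752
Total weight = 115/4752 + 17/792 + 5/297 + 115/4752 = 103/1188
P(U=1 | obs) = 115/4752 / 103/1188 = 115/412
P(U=2 | obs) = 17/792 / 103/1188 = 51/206
P(U=3 | obs) = 5/297 / 103/1188 = 20/103
P(U=4 | obs) = 115/4752 / 103/1188 = 115/412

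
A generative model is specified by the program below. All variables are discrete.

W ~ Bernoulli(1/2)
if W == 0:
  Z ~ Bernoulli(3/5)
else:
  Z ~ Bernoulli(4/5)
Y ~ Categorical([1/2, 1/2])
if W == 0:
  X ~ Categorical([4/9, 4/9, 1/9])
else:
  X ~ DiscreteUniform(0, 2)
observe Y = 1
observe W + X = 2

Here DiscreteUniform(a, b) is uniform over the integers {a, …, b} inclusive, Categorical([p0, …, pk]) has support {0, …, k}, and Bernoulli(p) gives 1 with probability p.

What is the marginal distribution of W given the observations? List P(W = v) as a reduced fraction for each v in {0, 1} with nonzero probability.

P(W=0) = 1/4, P(W=1) = 3/4

Enumerate traces; 4 have nonzero weight after conditioning:
  (W=0, Z=0, Y=1, X=2) weight 1/90
  (W=0, Z=1, Y=1, X=2) weight 1/60
  (W=1, Z=0, Y=1, X=1) weight 1/60
  (W=1, Z=1, Y=1, X=1) weight 1/15
Group by W:
  weight(W=0) = 1/36
  weight(W=1) = 1/12
Total weight = 1/36 + 1/12 = 1/9
P(W=0 | obs) = 1/36 / 1/9 = 1/4
P(W=1 | obs) = 1/12 / 1/9 = 3/4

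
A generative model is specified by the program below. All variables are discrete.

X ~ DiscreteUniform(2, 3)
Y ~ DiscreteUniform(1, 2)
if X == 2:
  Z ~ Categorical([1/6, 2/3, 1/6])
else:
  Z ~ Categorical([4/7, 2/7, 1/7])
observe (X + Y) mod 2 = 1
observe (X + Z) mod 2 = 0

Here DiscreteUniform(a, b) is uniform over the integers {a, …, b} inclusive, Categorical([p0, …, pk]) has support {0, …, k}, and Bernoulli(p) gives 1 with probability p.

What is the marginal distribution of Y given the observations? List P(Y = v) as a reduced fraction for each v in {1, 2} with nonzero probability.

Enumerate traces; 3 have nonzero weight after conditioning:
  (X=2, Y=1, Z=0) weight 1/24
  (X=2, Y=1, Z=2) weight 1/24
  (X=3, Y=2, Z=1) weight 1/14
Group by Y:
  weight(Y=1) = 1/12
  weight(Y=2) = 1/14
Total weight = 1/12 + 1/14 = 13/84
P(Y=1 | obs) = 1/12 / 13/84 = 7/13
P(Y=2 | obs) = 1/14 / 13/84 = 6/13

P(Y=1) = 7/13, P(Y=2) = 6/13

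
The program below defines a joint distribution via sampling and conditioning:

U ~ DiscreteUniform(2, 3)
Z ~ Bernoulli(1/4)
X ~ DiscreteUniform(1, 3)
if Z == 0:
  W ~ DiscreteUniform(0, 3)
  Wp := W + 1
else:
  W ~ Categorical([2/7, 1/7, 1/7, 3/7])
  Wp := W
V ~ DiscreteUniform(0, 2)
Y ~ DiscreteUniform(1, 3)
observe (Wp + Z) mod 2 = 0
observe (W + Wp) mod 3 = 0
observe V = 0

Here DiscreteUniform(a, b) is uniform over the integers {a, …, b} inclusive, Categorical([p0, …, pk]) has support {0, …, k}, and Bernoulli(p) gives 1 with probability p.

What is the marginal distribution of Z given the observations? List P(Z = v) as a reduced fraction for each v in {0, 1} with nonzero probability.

Enumerate traces; 36 have nonzero weight after conditioning:
  (U=2, Z=0, X=1, W=1, V=0, Y=1) weight 1/288
  (U=2, Z=0, X=1, W=1, V=0, Y=2) weight 1/288
  (U=2, Z=0, X=1, W=1, V=0, Y=3) weight 1/288
  (U=2, Z=0, X=2, W=1, V=0, Y=1) weight 1/288
  (U=2, Z=0, X=2, W=1, V=0, Y=2) weight 1/288
  (U=2, Z=0, X=2, W=1, V=0, Y=3) weight 1/288
  (U=2, Z=0, X=3, W=1, V=0, Y=1) weight 1/288
  (U=2, Z=0, X=3, W=1, V=0, Y=2) weight 1/288
  (U=2, Z=1, X=1, W=3, V=0, Y=1) weight 1/504
  … 27 more
Group by Z:
  weight(Z=0) = 1/16
  weight(Z=1) = 1/28
Total weight = 1/16 + 1/28 = 11/112
P(Z=0 | obs) = 1/16 / 11/112 = 7/11
P(Z=1 | obs) = 1/28 / 11/112 = 4/11

P(Z=0) = 7/11, P(Z=1) = 4/11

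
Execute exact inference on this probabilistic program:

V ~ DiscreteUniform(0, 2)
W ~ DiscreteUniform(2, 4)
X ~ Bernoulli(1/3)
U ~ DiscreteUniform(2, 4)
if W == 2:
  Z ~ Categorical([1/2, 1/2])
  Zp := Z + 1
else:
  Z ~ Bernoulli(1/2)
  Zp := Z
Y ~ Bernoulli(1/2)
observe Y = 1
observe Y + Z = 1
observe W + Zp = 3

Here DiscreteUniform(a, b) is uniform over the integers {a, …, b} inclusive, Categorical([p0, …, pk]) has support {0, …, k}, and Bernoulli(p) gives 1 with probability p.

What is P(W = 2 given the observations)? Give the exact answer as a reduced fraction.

Enumerate traces; 36 have nonzero weight after conditioning:
  (V=0, W=2, X=0, U=2, Z=0, Y=1) weight 1/162
  (V=0, W=2, X=0, U=3, Z=0, Y=1) weight 1/162
  (V=0, W=2, X=0, U=4, Z=0, Y=1) weight 1/162
  (V=0, W=2, X=1, U=2, Z=0, Y=1) weight 1/324
  (V=0, W=2, X=1, U=3, Z=0, Y=1) weight 1/324
  (V=0, W=2, X=1, U=4, Z=0, Y=1) weight 1/324
  (V=0, W=3, X=0, U=2, Z=0, Y=1) weight 1/162
  (V=0, W=3, X=0, U=3, Z=0, Y=1) weight 1/162
  … 28 more
Group by W:
  weight(W=2) = 1/12
  weight(W=3) = 1/12
Total weight = 1/12 + 1/12 = 1/6
P(W=2 | obs) = 1/12 / 1/6 = 1/2
P(W=3 | obs) = 1/12 / 1/6 = 1/2

P(W = 2 | obs) = 1/2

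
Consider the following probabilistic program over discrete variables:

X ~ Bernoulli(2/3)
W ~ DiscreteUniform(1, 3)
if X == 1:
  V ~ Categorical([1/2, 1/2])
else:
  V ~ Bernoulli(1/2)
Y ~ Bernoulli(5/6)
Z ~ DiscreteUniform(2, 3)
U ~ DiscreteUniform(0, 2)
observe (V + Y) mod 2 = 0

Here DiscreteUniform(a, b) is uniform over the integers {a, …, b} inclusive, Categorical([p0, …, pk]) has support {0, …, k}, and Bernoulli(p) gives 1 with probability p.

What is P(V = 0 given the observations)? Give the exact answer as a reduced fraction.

P(V = 0 | obs) = 1/6

Enumerate traces; 72 have nonzero weight after conditioning:
  (X=0, W=1, V=0, Y=0, Z=2, U=0) weight 1/648
  (X=0, W=1, V=0, Y=0, Z=2, U=1) weight 1/648
  (X=0, W=1, V=0, Y=0, Z=2, U=2) weight 1/648
  (X=0, W=1, V=0, Y=0, Z=3, U=0) weight 1/648
  (X=0, W=1, V=0, Y=0, Z=3, U=1) weight 1/648
  (X=0, W=1, V=0, Y=0, Z=3, U=2) weight 1/648
  (X=0, W=1, V=1, Y=1, Z=2, U=0) weight 5/648
  (X=0, W=1, V=1, Y=1, Z=2, U=1) weight 5/648
  … 64 more
Group by V:
  weight(V=0) = 1/12
  weight(V=1) = 5/12
Total weight = 1/12 + 5/12 = 1/2
P(V=0 | obs) = 1/12 / 1/2 = 1/6
P(V=1 | obs) = 5/12 / 1/2 = 5/6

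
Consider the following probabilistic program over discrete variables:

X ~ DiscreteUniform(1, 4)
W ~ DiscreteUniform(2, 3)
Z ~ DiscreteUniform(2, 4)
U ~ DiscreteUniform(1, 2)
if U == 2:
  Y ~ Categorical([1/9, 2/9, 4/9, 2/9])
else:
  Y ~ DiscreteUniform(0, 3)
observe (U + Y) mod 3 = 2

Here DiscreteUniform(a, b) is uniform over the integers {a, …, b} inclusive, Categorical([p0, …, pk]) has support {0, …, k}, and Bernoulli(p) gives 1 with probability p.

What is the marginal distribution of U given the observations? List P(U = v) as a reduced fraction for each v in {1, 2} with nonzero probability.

P(U=1) = 3/7, P(U=2) = 4/7

Enumerate traces; 72 have nonzero weight after conditioning:
  (X=1, W=2, Z=2, U=1, Y=1) weight 1/192
  (X=1, W=2, Z=2, U=2, Y=0) weight 1/432
  (X=1, W=2, Z=2, U=2, Y=3) weight 1/216
  (X=1, W=2, Z=3, U=1, Y=1) weight 1/192
  (X=1, W=2, Z=3, U=2, Y=0) weight 1/432
  (X=1, W=2, Z=3, U=2, Y=3) weight 1/216
  (X=1, W=2, Z=4, U=1, Y=1) weight 1/192
  (X=1, W=2, Z=4, U=2, Y=0) weight 1/432
  … 64 more
Group by U:
  weight(U=1) = 1/8
  weight(U=2) = 1/6
Total weight = 1/8 + 1/6 = 7/24
P(U=1 | obs) = 1/8 / 7/24 = 3/7
P(U=2 | obs) = 1/6 / 7/24 = 4/7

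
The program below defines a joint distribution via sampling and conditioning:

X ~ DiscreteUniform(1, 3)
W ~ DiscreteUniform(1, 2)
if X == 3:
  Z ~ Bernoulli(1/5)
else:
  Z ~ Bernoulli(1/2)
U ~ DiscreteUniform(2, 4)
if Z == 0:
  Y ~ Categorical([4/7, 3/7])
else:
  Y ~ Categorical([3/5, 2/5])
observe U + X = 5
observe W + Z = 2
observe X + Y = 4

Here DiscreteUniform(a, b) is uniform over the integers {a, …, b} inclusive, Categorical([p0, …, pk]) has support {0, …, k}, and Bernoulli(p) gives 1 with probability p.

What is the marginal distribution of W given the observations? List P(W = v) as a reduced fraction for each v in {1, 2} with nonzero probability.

P(W=1) = 7/37, P(W=2) = 30/37

Enumerate traces; 2 have nonzero weight after conditioning:
  (X=3, W=1, Z=1, U=2, Y=1) weight 1/225
  (X=3, W=2, Z=0, U=2, Y=1) weight 2/105
Group by W:
  weight(W=1) = 1/225
  weight(W=2) = 2/105
Total weight = 1/225 + 2/105 = 37/1575
P(W=1 | obs) = 1/225 / 37/1575 = 7/37
P(W=2 | obs) = 2/105 / 37/1575 = 30/37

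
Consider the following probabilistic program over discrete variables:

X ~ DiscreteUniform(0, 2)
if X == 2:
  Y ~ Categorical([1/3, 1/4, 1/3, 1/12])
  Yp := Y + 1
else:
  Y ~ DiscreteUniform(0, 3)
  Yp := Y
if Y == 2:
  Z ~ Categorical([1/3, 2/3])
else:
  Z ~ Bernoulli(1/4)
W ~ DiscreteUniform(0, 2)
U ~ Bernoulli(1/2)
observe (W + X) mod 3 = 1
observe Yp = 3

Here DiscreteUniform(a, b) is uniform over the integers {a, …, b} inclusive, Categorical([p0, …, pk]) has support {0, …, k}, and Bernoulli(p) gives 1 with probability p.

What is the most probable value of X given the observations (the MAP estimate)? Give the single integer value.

Enumerate traces; 12 have nonzero weight after conditioning:
  (X=0, Y=3, Z=0, W=1, U=0) weight 1/96
  (X=0, Y=3, Z=0, W=1, U=1) weight 1/96
  (X=0, Y=3, Z=1, W=1, U=0) weight 1/288
  (X=0, Y=3, Z=1, W=1, U=1) weight 1/288
  (X=1, Y=3, Z=0, W=0, U=0) weight 1/96
  (X=1, Y=3, Z=0, W=0, U=1) weight 1/96
  (X=1, Y=3, Z=1, W=0, U=0) weight 1/288
  (X=1, Y=3, Z=1, W=0, U=1) weight 1/288
  (X=2, Y=2, Z=0, W=2, U=0) weight 1/162
  … 3 more
Group by X:
  weight(X=0) = 1/36
  weight(X=1) = 1/36
  weight(X=2) = 1/27
Total weight = 1/36 + 1/36 + 1/27 = 5/54
P(X=0 | obs) = 1/36 / 5/54 = 3/10
P(X=1 | obs) = 1/36 / 5/54 = 3/10
P(X=2 | obs) = 1/27 / 5/54 = 2/5
argmax = 2

argmax_v P(X = v | obs) = 2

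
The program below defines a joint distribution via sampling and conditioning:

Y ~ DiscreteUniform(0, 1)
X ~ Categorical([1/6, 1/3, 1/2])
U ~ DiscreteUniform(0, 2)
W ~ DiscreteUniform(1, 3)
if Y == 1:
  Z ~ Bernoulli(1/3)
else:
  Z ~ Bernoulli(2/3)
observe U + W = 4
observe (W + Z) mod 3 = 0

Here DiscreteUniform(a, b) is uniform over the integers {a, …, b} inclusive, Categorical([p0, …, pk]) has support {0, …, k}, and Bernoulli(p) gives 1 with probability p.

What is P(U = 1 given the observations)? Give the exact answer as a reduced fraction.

Enumerate traces; 12 have nonzero weight after conditioning:
  (Y=0, X=0, U=1, W=3, Z=0) weight 1/324
  (Y=0, X=0, U=2, W=2, Z=1) weight 1/162
  (Y=0, X=1, U=1, W=3, Z=0) weight 1/162
  (Y=0, X=1, U=2, W=2, Z=1) weight 1/81
  (Y=0, X=2, U=1, W=3, Z=0) weight 1/108
  (Y=0, X=2, U=2, W=2, Z=1) weight 1/54
  (Y=1, X=0, U=1, W=3, Z=0) weight 1/162
  (Y=1, X=0, U=2, W=2, Z=1) weight 1/324
  … 4 more
Group by U:
  weight(U=1) = 1/18
  weight(U=2) = 1/18
Total weight = 1/18 + 1/18 = 1/9
P(U=1 | obs) = 1/18 / 1/9 = 1/2
P(U=2 | obs) = 1/18 / 1/9 = 1/2

P(U = 1 | obs) = 1/2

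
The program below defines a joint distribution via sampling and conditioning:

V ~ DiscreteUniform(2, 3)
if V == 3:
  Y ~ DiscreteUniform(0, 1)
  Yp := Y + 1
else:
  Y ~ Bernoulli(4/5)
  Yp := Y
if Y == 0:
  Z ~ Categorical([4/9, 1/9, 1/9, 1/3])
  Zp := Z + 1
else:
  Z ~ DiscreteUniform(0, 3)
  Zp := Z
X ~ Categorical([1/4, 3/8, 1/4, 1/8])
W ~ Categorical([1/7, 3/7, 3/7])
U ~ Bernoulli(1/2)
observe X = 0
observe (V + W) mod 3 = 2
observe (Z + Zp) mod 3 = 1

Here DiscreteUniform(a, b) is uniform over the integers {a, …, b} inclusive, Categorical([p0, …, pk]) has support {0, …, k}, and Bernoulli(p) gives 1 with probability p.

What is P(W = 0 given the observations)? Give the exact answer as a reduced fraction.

P(W = 0 | obs) = 128/683

Enumerate traces; 12 have nonzero weight after conditioning:
  (V=2, Y=0, Z=0, X=0, W=0, U=0) weight 1/1260
  (V=2, Y=0, Z=0, X=0, W=0, U=1) weight 1/1260
  (V=2, Y=0, Z=3, X=0, W=0, U=0) weight 1/1680
  (V=2, Y=0, Z=3, X=0, W=0, U=1) weight 1/1680
  (V=2, Y=1, Z=2, X=0, W=0, U=0) weight 1/560
  (V=2, Y=1, Z=2, X=0, W=0, U=1) weight 1/560
  (V=3, Y=0, Z=0, X=0, W=2, U=0) weight 1/168
  (V=3, Y=0, Z=0, X=0, W=2, U=1) weight 1/168
  … 4 more
Group by W:
  weight(W=0) = 2/315
  weight(W=2) = 37/1344
Total weight = 2/315 + 37/1344 = 683/20160
P(W=0 | obs) = 2/315 / 683/20160 = 128/683
P(W=2 | obs) = 37/1344 / 683/20160 = 555/683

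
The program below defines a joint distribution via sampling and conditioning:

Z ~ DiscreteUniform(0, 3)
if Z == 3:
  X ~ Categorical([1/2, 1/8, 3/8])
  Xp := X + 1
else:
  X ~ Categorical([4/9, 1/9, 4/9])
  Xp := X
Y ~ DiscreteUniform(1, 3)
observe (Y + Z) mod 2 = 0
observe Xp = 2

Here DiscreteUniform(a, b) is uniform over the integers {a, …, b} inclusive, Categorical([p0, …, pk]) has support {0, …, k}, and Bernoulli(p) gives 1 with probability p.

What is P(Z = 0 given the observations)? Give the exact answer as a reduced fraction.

Enumerate traces; 6 have nonzero weight after conditioning:
  (Z=0, X=2, Y=2) weight 1/27
  (Z=1, X=2, Y=1) weight 1/27
  (Z=1, X=2, Y=3) weight 1/27
  (Z=2, X=2, Y=2) weight 1/27
  (Z=3, X=1, Y=1) weight 1/96
  (Z=3, X=1, Y=3) weight 1/96
Group by Z:
  weight(Z=0) = 1/27
  weight(Z=1) = 2/27
  weight(Z=2) = 1/27
  weight(Z=3) = 1/48
Total weight = 1/27 + 2/27 + 1/27 + 1/48 = 73/432
P(Z=0 | obs) = 1/27 / 73/432 = 16/73
P(Z=1 | obs) = 2/27 / 73/432 = 32/73
P(Z=2 | obs) = 1/27 / 73/432 = 16/73
P(Z=3 | obs) = 1/48 / 73/432 = 9/73

P(Z = 0 | obs) = 16/73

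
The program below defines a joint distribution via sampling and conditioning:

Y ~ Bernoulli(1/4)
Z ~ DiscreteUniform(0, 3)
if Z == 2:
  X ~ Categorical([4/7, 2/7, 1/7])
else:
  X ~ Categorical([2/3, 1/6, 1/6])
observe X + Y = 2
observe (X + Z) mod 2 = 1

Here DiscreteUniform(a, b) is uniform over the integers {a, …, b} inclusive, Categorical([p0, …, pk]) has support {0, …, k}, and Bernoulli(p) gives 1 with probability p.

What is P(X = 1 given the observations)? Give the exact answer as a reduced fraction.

Enumerate traces; 4 have nonzero weight after conditioning:
  (Y=0, Z=1, X=2) weight 1/32
  (Y=0, Z=3, X=2) weight 1/32
  (Y=1, Z=0, X=1) weight 1/96
  (Y=1, Z=2, X=1) weight 1/56
Group by X:
  weight(X=1) = 19/672
  weight(X=2) = 1/16
Total weight = 19/672 + 1/16 = 61/672
P(X=1 | obs) = 19/672 / 61/672 = 19/61
P(X=2 | obs) = 1/16 / 61/672 = 42/61

P(X = 1 | obs) = 19/61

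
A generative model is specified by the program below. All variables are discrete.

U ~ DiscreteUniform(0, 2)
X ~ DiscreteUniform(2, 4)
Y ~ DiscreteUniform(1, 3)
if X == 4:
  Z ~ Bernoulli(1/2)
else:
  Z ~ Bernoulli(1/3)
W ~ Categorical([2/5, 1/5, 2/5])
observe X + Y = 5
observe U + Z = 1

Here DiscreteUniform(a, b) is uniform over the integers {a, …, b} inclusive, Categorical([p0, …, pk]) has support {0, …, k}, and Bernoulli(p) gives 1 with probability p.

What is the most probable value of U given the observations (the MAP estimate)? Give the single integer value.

argmax_v P(U = v | obs) = 1

Enumerate traces; 18 have nonzero weight after conditioning:
  (U=0, X=2, Y=3, Z=1, W=0) weight 2/405
  (U=0, X=2, Y=3, Z=1, W=1) weight 1/405
  (U=0, X=2, Y=3, Z=1, W=2) weight 2/405
  (U=0, X=3, Y=2, Z=1, W=0) weight 2/405
  (U=0, X=3, Y=2, Z=1, W=1) weight 1/405
  (U=0, X=3, Y=2, Z=1, W=2) weight 2/405
  (U=0, X=4, Y=1, Z=1, W=0) weight 1/135
  (U=0, X=4, Y=1, Z=1, W=1) weight 1/270
  (U=1, X=2, Y=3, Z=0, W=0) weight 4/405
  … 9 more
Group by U:
  weight(U=0) = 7/162
  weight(U=1) = 11/162
Total weight = 7/162 + 11/162 = 1/9
P(U=0 | obs) = 7/162 / 1/9 = 7/18
P(U=1 | obs) = 11/162 / 1/9 = 11/18
argmax = 1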